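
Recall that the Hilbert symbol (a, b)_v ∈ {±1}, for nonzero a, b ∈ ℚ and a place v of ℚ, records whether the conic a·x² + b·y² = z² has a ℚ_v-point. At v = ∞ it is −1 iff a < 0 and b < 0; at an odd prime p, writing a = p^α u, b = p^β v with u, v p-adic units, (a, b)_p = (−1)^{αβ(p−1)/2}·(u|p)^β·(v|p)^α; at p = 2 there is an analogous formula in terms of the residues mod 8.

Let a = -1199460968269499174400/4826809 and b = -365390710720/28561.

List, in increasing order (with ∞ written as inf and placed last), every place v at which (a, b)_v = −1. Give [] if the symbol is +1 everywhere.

[29, inf]

(a, b) ≡ (-46, -4495) mod (ℚ^×)²; places V = {2, 3, 5, 7, 13, 23, 29, 31, ∞}.
(a,b)_23: α=3, u≡7; β=2, v≡2 (mod 23); (7|23)=-1, (2|23)=+1; sign (−1)^0·-1^2·+1^3 = +1.
(a,b)_7: α=6, u≡3; β=4, v≡3 (mod 7); (3|7)=-1, (3|7)=-1; sign (−1)^0·-1^4·-1^6 = +1.
(a,b)_2: α=9, β=6; u≡1, v≡1 (mod 8); ε(u)ε(v)=0·0, αω(v)=9·0, βω(u)=6·0; sum ≡ 0  ⇒  +1.
(a,b)_∞: sgn(-46)=−, sgn(-4495)=−, so -1.
(a,b)_13: α=-6, u≡8; β=-4, v≡4 (mod 13); (8|13)=-1, (4|13)=+1; sign (−1)^0·-1^-4·+1^-6 = +1.
(a,b)_29: α=2, u≡2; β=1, v≡8 (mod 29); (2|29)=-1, (8|29)=-1; sign (−1)^0·-1^1·-1^2 = -1.
(a,b)_31: α=2, u≡18; β=1, v≡25 (mod 31); (18|31)=+1, (25|31)=+1; sign (−1)^0·+1^1·+1^2 = +1.
(a,b)_3: α=4, u≡2; β=0, v≡2 (mod 3); (2|3)=-1, (2|3)=-1; sign (−1)^0·-1^0·-1^4 = +1.
(a,b)_5: α=2, u≡1; β=1, v≡1 (mod 5); (1|5)=+1, (1|5)=+1; sign (−1)^0·+1^1·+1^2 = +1.
(-46, -4495 / ℚ) ramifies at {29, ∞}: a division algebra.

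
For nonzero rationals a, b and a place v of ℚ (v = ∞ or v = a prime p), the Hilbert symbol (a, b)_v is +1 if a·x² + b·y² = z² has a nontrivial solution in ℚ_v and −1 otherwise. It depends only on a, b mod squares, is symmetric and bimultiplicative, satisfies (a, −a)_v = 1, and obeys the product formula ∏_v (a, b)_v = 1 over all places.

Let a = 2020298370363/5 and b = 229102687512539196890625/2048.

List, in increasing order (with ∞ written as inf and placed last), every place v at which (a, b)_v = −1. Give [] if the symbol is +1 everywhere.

(a, b) ≡ (256215, 11362) mod (ℚ^×)²; places V = {2, 3, 5, 7, 13, 19, 23, 29, 31, ∞}.
(a,b)_23: α=2, u≡12; β=3, v≡10 (mod 23); (12|23)=+1, (10|23)=-1; sign (−1)^0·+1^3·-1^2 = +1.
(a,b)_3: α=3, u≡1; β=6, v≡1 (mod 3); (1|3)=+1, (1|3)=+1; sign (−1)^0·+1^6·+1^3 = +1.
(a,b)_31: α=1, u≡20; β=2, v≡2 (mod 31); (20|31)=+1, (2|31)=+1; sign (−1)^0·+1^2·+1^1 = +1.
(a,b)_19: α=1, u≡18; β=1, v≡9 (mod 19); (18|19)=-1, (9|19)=+1; sign (−1)^1·-1^1·+1^1 = +1.
(a,b)_7: α=2, u≡2; β=2, v≡1 (mod 7); (2|7)=+1, (1|7)=+1; sign (−1)^0·+1^2·+1^2 = +1.
(a,b)_5: α=-1, u≡3; β=6, v≡2 (mod 5); (3|5)=-1, (2|5)=-1; sign (−1)^0·-1^6·-1^-1 = -1.
(a,b)_2: α=0, β=-11; u≡7, v≡1 (mod 8); ε(u)ε(v)=1·0, αω(v)=0·0, βω(u)=-11·0; sum ≡ 0  ⇒  +1.
(a,b)_∞: sgn(256215)=+, sgn(11362)=+, so +1.
(a,b)_13: α=2, u≡8; β=3, v≡12 (mod 13); (8|13)=-1, (12|13)=+1; sign (−1)^0·-1^3·+1^2 = -1.
(a,b)_29: α=1, u≡26; β=2, v≡23 (mod 29); (26|29)=-1, (23|29)=+1; sign (−1)^0·-1^2·+1^1 = +1.
Ram(256215, 11362) = {5, 13}; no ℚ_5-point on the conic.

[5, 13]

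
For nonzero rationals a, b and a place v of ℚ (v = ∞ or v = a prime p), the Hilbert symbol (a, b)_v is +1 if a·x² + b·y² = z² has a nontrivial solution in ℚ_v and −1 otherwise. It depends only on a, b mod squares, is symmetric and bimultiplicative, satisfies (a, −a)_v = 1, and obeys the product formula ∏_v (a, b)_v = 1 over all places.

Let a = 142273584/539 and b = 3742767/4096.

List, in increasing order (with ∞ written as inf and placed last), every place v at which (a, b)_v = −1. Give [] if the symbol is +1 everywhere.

Mod squares: a ≡ 1207569, b ≡ 943. Check v ∈ {∞, 2, 3, 7, 11, 23, 37, 41, 43}.
v=43: a=43^1·(≡21), b=43^0·(≡16) mod 43; (21|43)=+1, (16|43)=+1; (−1)^{1·0·21}·(+1)^0·(+1)^1 = +1.
v=2: v_2(a)=4, v_2(b)=-12; units ≡ 1, 7 (mod 8); ε·ε+αω+βω = 0·1+4·0+-12·0 ≡ 0  ⇒  (a,b)_2 = +1.
v=23: a=23^1·(≡5), b=23^1·(≡2) mod 23; (5|23)=-1, (2|23)=+1; (−1)^{1·1·11}·(-1)^1·(+1)^1 = +1.
v=11: a=11^-1·(≡7), b=11^0·(≡7) mod 11; (7|11)=-1, (7|11)=-1; (−1)^{-1·0·5}·(-1)^0·(-1)^-1 = -1.
v=3: a=3^5·(≡1), b=3^4·(≡1) mod 3; (1|3)=+1, (1|3)=+1; (−1)^{5·4·1}·(+1)^4·(+1)^5 = +1.
v=37: a=37^1·(≡25), b=37^0·(≡24) mod 37; (25|37)=+1, (24|37)=-1; (−1)^{1·0·18}·(+1)^0·(-1)^1 = -1.
v=41: a=41^0·(≡37), b=41^1·(≡5) mod 41; (37|41)=+1, (5|41)=+1; (−1)^{0·1·20}·(+1)^1·(+1)^0 = +1.
v=7: a=7^-2·(≡3), b=7^2·(≡6) mod 7; (3|7)=-1, (6|7)=-1; (−1)^{-2·2·3}·(-1)^2·(-1)^-2 = +1.
v=∞: 1207569 > 0 and 943 > 0  ⇒  (a,b)_∞ = +1.
|Ram(1207569, 943)| = 2, even; anisotropic at {11, 37}.

[11, 37]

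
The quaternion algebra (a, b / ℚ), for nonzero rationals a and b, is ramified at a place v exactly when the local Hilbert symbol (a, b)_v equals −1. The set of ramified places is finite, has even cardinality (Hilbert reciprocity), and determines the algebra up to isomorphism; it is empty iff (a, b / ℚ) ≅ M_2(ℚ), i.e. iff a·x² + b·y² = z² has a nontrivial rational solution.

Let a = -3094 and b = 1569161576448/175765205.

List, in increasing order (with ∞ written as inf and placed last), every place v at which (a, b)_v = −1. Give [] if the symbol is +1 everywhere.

Mod squares: a ≡ -3094, b ≡ 510. Check v ∈ {∞, 2, 3, 5, 7, 11, 13, 17, 19}.
v=∞: -3094 < 0 and 510 > 0  ⇒  (a,b)_∞ = +1.
v=11: a=11^0·(≡8), b=11^-4·(≡1) mod 11; (8|11)=-1, (1|11)=+1; (−1)^{0·-4·5}·(-1)^-4·(+1)^0 = +1.
v=3: a=3^0·(≡2), b=3^3·(≡2) mod 3; (2|3)=-1, (2|3)=-1; (−1)^{0·3·1}·(-1)^3·(-1)^0 = -1.
v=5: a=5^0·(≡1), b=5^-1·(≡3) mod 5; (1|5)=+1, (3|5)=-1; (−1)^{0·-1·2}·(+1)^-1·(-1)^0 = +1.
v=19: a=19^0·(≡3), b=19^2·(≡6) mod 19; (3|19)=-1, (6|19)=+1; (−1)^{0·2·9}·(-1)^2·(+1)^0 = +1.
v=2: v_2(a)=1, v_2(b)=15; units ≡ 5, 7 (mod 8); ε·ε+αω+βω = 0·1+1·0+15·1 ≡ 1  ⇒  (a,b)_2 = -1.
v=13: a=13^1·(≡9), b=13^0·(≡10) mod 13; (9|13)=+1, (10|13)=+1; (−1)^{1·0·6}·(+1)^0·(+1)^1 = +1.
v=7: a=7^1·(≡6), b=7^-4·(≡3) mod 7; (6|7)=-1, (3|7)=-1; (−1)^{1·-4·3}·(-1)^-4·(-1)^1 = -1.
v=17: a=17^1·(≡5), b=17^3·(≡13) mod 17; (5|17)=-1, (13|17)=+1; (−1)^{1·3·8}·(-1)^3·(+1)^1 = -1.
|Ram(-3094, 510)| = 4, even; anisotropic at {2, 3, 7, 17}.

[2, 3, 7, 17]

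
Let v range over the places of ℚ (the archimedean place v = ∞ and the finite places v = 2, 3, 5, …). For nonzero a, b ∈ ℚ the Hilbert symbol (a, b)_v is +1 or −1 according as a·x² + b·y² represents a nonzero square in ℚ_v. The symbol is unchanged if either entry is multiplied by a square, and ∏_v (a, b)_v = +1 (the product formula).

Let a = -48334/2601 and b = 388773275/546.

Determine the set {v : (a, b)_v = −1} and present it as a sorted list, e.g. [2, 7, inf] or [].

(a, b) ≡ (-286, 6006) mod (ℚ^×)²; places V = {2, 3, 5, 7, 11, 13, 17, 29, 41, ∞}.
(a,b)_5: α=0, u≡1; β=2, v≡1 (mod 5); (1|5)=+1, (1|5)=+1; sign (−1)^0·+1^2·+1^0 = +1.
(a,b)_11: α=1, u≡10; β=1, v≡2 (mod 11); (10|11)=-1, (2|11)=-1; sign (−1)^1·-1^1·-1^1 = -1.
(a,b)_13: α=3, u≡4; β=-1, v≡11 (mod 13); (4|13)=+1, (11|13)=-1; sign (−1)^0·+1^-1·-1^3 = -1.
(a,b)_∞: sgn(-286)=−, sgn(6006)=+, so +1.
(a,b)_17: α=-2, u≡11; β=0, v≡10 (mod 17); (11|17)=-1, (10|17)=-1; sign (−1)^0·-1^0·-1^-2 = +1.
(a,b)_29: α=0, u≡28; β=2, v≡26 (mod 29); (28|29)=+1, (26|29)=-1; sign (−1)^0·+1^2·-1^0 = +1.
(a,b)_7: α=0, u≡2; β=-1, v≡2 (mod 7); (2|7)=+1, (2|7)=+1; sign (−1)^0·+1^-1·+1^0 = +1.
(a,b)_2: α=1, β=-1; u≡1, v≡3 (mod 8); ε(u)ε(v)=0·1, αω(v)=1·1, βω(u)=-1·0; sum ≡ 1  ⇒  -1.
(a,b)_3: α=-2, u≡2; β=-1, v≡1 (mod 3); (2|3)=-1, (1|3)=+1; sign (−1)^0·-1^-1·+1^-2 = -1.
(a,b)_41: α=0, u≡39; β=2, v≡9 (mod 41); (39|41)=+1, (9|41)=+1; sign (−1)^0·+1^2·+1^0 = +1.
(-286, 6006 / ℚ) ramifies at {2, 3, 11, 13}: a division algebra.

[2, 3, 11, 13]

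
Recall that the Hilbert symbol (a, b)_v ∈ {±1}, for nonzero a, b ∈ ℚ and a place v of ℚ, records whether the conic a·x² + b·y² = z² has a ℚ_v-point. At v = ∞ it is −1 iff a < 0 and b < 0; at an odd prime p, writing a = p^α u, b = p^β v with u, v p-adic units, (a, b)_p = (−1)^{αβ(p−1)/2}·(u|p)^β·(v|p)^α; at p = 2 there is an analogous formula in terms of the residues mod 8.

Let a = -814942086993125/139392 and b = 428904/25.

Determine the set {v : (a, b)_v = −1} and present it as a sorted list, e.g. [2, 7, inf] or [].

[13, 41]

Mod squares: a ≡ -184154698, b ≡ 11914. Check v ∈ {∞, 2, 3, 5, 7, 11, 13, 17, 23, 29, 37, 41}.
v=37: a=37^1·(≡27), b=37^1·(≡33) mod 37; (27|37)=+1, (33|37)=+1; (−1)^{1·1·18}·(+1)^1·(+1)^1 = +1.
v=7: a=7^3·(≡5), b=7^1·(≡2) mod 7; (5|7)=-1, (2|7)=+1; (−1)^{3·1·3}·(-1)^1·(+1)^3 = +1.
v=41: a=41^1·(≡34), b=41^0·(≡28) mod 41; (34|41)=-1, (28|41)=-1; (−1)^{1·0·20}·(-1)^0·(-1)^1 = -1.
v=∞: -184154698 < 0 and 11914 > 0  ⇒  (a,b)_∞ = +1.
v=13: a=13^1·(≡1), b=13^0·(≡5) mod 13; (1|13)=+1, (5|13)=-1; (−1)^{1·0·6}·(+1)^0·(-1)^1 = -1.
v=5: a=5^4·(≡3), b=5^-2·(≡4) mod 5; (3|5)=-1, (4|5)=+1; (−1)^{4·-2·2}·(-1)^-2·(+1)^4 = +1.
v=23: a=23^1·(≡14), b=23^1·(≡9) mod 23; (14|23)=-1, (9|23)=+1; (−1)^{1·1·11}·(-1)^1·(+1)^1 = +1.
v=11: a=11^-2·(≡1), b=11^0·(≡1) mod 11; (1|11)=+1, (1|11)=+1; (−1)^{-2·0·5}·(+1)^0·(+1)^-2 = +1.
v=29: a=29^1·(≡17), b=29^0·(≡16) mod 29; (17|29)=-1, (16|29)=+1; (−1)^{1·0·14}·(-1)^0·(+1)^1 = +1.
v=2: v_2(a)=-7, v_2(b)=3; units ≡ 3, 5 (mod 8); ε·ε+αω+βω = 1·0+-7·1+3·1 ≡ 0  ⇒  (a,b)_2 = +1.
v=17: a=17^2·(≡11), b=17^0·(≡12) mod 17; (11|17)=-1, (12|17)=-1; (−1)^{2·0·8}·(-1)^0·(-1)^2 = +1.
v=3: a=3^-2·(≡2), b=3^2·(≡1) mod 3; (2|3)=-1, (1|3)=+1; (−1)^{-2·2·1}·(-1)^2·(+1)^-2 = +1.
Ram(-184154698, 11914) = {13, 41}; no ℚ_13-point on the conic.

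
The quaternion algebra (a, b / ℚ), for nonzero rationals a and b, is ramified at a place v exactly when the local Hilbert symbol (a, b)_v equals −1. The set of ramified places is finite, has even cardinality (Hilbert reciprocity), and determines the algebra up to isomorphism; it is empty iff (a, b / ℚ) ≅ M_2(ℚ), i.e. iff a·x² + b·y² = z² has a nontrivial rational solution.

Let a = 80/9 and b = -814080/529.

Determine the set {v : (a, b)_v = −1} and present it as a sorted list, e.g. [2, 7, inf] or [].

[3, 53]

Mod squares: a ≡ 5, b ≡ -795. Check v ∈ {∞, 2, 3, 5, 23, 53}.
v=∞: 5 > 0 and -795 < 0  ⇒  (a,b)_∞ = +1.
v=53: a=53^0·(≡3), b=53^1·(≡43) mod 53; (3|53)=-1, (43|53)=+1; (−1)^{0·1·26}·(-1)^1·(+1)^0 = -1.
v=2: v_2(a)=4, v_2(b)=10; units ≡ 5, 5 (mod 8); ε·ε+αω+βω = 0·0+4·1+10·1 ≡ 0  ⇒  (a,b)_2 = +1.
v=3: a=3^-2·(≡2), b=3^1·(≡2) mod 3; (2|3)=-1, (2|3)=-1; (−1)^{-2·1·1}·(-1)^1·(-1)^-2 = -1.
v=23: a=23^0·(≡14), b=23^-2·(≡5) mod 23; (14|23)=-1, (5|23)=-1; (−1)^{0·-2·11}·(-1)^-2·(-1)^0 = +1.
v=5: a=5^1·(≡4), b=5^1·(≡1) mod 5; (4|5)=+1, (1|5)=+1; (−1)^{1·1·2}·(+1)^1·(+1)^1 = +1.
Ram(5, -795) = {3, 53}; no ℚ_3-point on the conic.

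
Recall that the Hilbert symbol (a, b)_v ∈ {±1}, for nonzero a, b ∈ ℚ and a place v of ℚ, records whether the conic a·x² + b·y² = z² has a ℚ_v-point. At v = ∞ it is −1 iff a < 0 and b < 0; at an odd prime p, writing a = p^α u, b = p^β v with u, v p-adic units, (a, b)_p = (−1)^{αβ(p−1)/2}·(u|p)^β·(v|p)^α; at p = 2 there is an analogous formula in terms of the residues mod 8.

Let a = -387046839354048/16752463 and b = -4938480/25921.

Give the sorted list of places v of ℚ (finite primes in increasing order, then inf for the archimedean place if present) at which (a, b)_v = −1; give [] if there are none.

(a, b) ≡ (-21, -95) mod (ℚ^×)²; places V = {2, 3, 5, 7, 13, 17, 19, 23, ∞}.
(a,b)_2: α=6, β=4; u≡3, v≡1 (mod 8); ε(u)ε(v)=1·0, αω(v)=6·0, βω(u)=4·1; sum ≡ 0  ⇒  +1.
(a,b)_17: α=-2, u≡8; β=0, v≡12 (mod 17); (8|17)=+1, (12|17)=-1; sign (−1)^0·+1^0·-1^-2 = +1.
(a,b)_5: α=0, u≡4; β=1, v≡4 (mod 5); (4|5)=+1, (4|5)=+1; sign (−1)^0·+1^1·+1^0 = +1.
(a,b)_13: α=-2, u≡5; β=0, v≡1 (mod 13); (5|13)=-1, (1|13)=+1; sign (−1)^0·-1^0·+1^-2 = +1.
(a,b)_∞: sgn(-21)=−, sgn(-95)=−, so -1.
(a,b)_7: α=-3, u≡4; β=-2, v≡5 (mod 7); (4|7)=+1, (5|7)=-1; sign (−1)^0·+1^-2·-1^-3 = -1.
(a,b)_3: α=5, u≡2; β=2, v≡1 (mod 3); (2|3)=-1, (1|3)=+1; sign (−1)^0·-1^2·+1^5 = +1.
(a,b)_23: α=2, u≡8; β=-2, v≡19 (mod 23); (8|23)=+1, (19|23)=-1; sign (−1)^0·+1^-2·-1^2 = +1.
(a,b)_19: α=6, u≡1; β=3, v≡8 (mod 19); (1|19)=+1, (8|19)=-1; sign (−1)^0·+1^3·-1^6 = +1.
(-21, -95 / ℚ) ramifies at {7, ∞}: a division algebra.

[7, inf]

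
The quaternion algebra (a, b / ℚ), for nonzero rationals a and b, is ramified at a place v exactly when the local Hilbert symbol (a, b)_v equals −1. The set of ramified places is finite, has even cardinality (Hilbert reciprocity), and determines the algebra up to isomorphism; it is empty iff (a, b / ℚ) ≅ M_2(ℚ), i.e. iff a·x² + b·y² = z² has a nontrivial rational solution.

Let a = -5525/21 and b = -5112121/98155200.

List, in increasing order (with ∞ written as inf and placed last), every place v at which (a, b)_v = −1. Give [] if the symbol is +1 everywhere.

Mod squares: a ≡ -4641, b ≡ -3. Check v ∈ {∞, 2, 3, 5, 7, 11, 13, 17, 19}.
v=19: a=19^0·(≡2), b=19^2·(≡17) mod 19; (2|19)=-1, (17|19)=+1; (−1)^{0·2·9}·(-1)^2·(+1)^0 = +1.
v=7: a=7^-1·(≡4), b=7^2·(≡2) mod 7; (4|7)=+1, (2|7)=+1; (−1)^{-1·2·3}·(+1)^2·(+1)^-1 = +1.
v=17: a=17^1·(≡8), b=17^2·(≡5) mod 17; (8|17)=+1, (5|17)=-1; (−1)^{1·2·8}·(+1)^2·(-1)^1 = -1.
v=3: a=3^-1·(≡1), b=3^-1·(≡2) mod 3; (1|3)=+1, (2|3)=-1; (−1)^{-1·-1·1}·(+1)^-1·(-1)^-1 = +1.
v=13: a=13^1·(≡7), b=13^-2·(≡1) mod 13; (7|13)=-1, (1|13)=+1; (−1)^{1·-2·6}·(-1)^-2·(+1)^1 = +1.
v=11: a=11^0·(≡3), b=11^-2·(≡6) mod 11; (3|11)=+1, (6|11)=-1; (−1)^{0·-2·5}·(+1)^-2·(-1)^0 = +1.
v=2: v_2(a)=0, v_2(b)=-6; units ≡ 7, 5 (mod 8); ε·ε+αω+βω = 1·0+0·1+-6·0 ≡ 0  ⇒  (a,b)_2 = +1.
v=5: a=5^2·(≡4), b=5^-2·(≡3) mod 5; (4|5)=+1, (3|5)=-1; (−1)^{2·-2·2}·(+1)^-2·(-1)^2 = +1.
v=∞: -4641 < 0 and -3 < 0  ⇒  (a,b)_∞ = -1.
(-4641, -3 / ℚ) ramifies at {17, ∞}: a division algebra.

[17, inf]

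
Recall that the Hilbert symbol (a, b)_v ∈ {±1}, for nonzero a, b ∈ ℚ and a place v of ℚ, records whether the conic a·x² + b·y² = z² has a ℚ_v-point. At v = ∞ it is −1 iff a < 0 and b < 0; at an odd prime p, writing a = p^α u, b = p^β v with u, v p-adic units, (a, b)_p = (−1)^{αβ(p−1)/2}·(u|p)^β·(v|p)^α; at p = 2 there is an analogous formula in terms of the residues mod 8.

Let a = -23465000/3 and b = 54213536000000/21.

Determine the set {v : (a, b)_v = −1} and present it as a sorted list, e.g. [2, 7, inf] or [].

[7, 13]

(a, b) ≡ (-78, 546) mod (ℚ^×)²; places V = {2, 3, 5, 7, 13, 19, ∞}.
(a,b)_5: α=4, u≡2; β=6, v≡4 (mod 5); (2|5)=-1, (4|5)=+1; sign (−1)^0·-1^6·+1^4 = +1.
(a,b)_13: α=1, u≡8; β=1, v≡10 (mod 13); (8|13)=-1, (10|13)=+1; sign (−1)^0·-1^1·+1^1 = -1.
(a,b)_2: α=3, β=11; u≡1, v≡1 (mod 8); ε(u)ε(v)=0·0, αω(v)=3·0, βω(u)=11·0; sum ≡ 0  ⇒  +1.
(a,b)_19: α=2, u≡6; β=4, v≡8 (mod 19); (6|19)=+1, (8|19)=-1; sign (−1)^0·+1^4·-1^2 = +1.
(a,b)_3: α=-1, u≡1; β=-1, v≡2 (mod 3); (1|3)=+1, (2|3)=-1; sign (−1)^1·+1^-1·-1^-1 = +1.
(a,b)_7: α=0, u≡5; β=-1, v≡2 (mod 7); (5|7)=-1, (2|7)=+1; sign (−1)^0·-1^-1·+1^0 = -1.
(a,b)_∞: sgn(-78)=−, sgn(546)=+, so +1.
(-78, 546 / ℚ) ramifies at {7, 13}: a division algebra.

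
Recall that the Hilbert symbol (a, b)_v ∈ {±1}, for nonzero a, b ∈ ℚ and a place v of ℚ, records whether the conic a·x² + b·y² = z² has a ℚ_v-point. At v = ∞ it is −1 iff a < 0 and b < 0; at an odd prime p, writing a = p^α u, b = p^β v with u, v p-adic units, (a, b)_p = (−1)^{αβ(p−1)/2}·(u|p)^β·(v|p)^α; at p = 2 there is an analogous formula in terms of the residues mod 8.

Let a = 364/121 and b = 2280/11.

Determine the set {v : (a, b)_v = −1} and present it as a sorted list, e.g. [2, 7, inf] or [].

(a, b) ≡ (91, 6270) mod (ℚ^×)²; places V = {2, 3, 5, 7, 11, 13, 19, ∞}.
(a,b)_13: α=1, u≡7; β=0, v≡4 (mod 13); (7|13)=-1, (4|13)=+1; sign (−1)^0·-1^0·+1^1 = +1.
(a,b)_7: α=1, u≡5; β=0, v≡3 (mod 7); (5|7)=-1, (3|7)=-1; sign (−1)^0·-1^0·-1^1 = -1.
(a,b)_3: α=0, u≡1; β=1, v≡2 (mod 3); (1|3)=+1, (2|3)=-1; sign (−1)^0·+1^1·-1^0 = +1.
(a,b)_11: α=-2, u≡1; β=-1, v≡3 (mod 11); (1|11)=+1, (3|11)=+1; sign (−1)^0·+1^-1·+1^-2 = +1.
(a,b)_5: α=0, u≡4; β=1, v≡1 (mod 5); (4|5)=+1, (1|5)=+1; sign (−1)^0·+1^1·+1^0 = +1.
(a,b)_∞: sgn(91)=+, sgn(6270)=+, so +1.
(a,b)_2: α=2, β=3; u≡3, v≡7 (mod 8); ε(u)ε(v)=1·1, αω(v)=2·0, βω(u)=3·1; sum ≡ 0  ⇒  +1.
(a,b)_19: α=0, u≡14; β=1, v≡4 (mod 19); (14|19)=-1, (4|19)=+1; sign (−1)^0·-1^1·+1^0 = -1.
|Ram(91, 6270)| = 2, even; anisotropic at {7, 19}.

[7, 19]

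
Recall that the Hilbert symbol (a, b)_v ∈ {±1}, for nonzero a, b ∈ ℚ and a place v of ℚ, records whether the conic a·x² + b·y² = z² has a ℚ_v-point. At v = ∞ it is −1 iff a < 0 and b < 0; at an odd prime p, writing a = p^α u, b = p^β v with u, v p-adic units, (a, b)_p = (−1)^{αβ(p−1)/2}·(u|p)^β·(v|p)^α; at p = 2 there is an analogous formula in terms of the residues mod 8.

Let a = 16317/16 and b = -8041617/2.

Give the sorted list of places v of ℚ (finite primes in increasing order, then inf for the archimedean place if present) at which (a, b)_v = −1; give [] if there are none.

Mod squares: a ≡ 37, b ≡ -1787026. Check v ∈ {∞, 2, 3, 7, 19, 31, 37, 41}.
v=37: a=37^1·(≡16), b=37^1·(≡17) mod 37; (16|37)=+1, (17|37)=-1; (−1)^{1·1·18}·(+1)^1·(-1)^1 = -1.
v=2: v_2(a)=-4, v_2(b)=-1; units ≡ 5, 7 (mod 8); ε·ε+αω+βω = 0·1+-4·0+-1·1 ≡ 1  ⇒  (a,b)_2 = -1.
v=31: a=31^0·(≡22), b=31^1·(≡16) mod 31; (22|31)=-1, (16|31)=+1; (−1)^{0·1·15}·(-1)^1·(+1)^0 = -1.
v=3: a=3^2·(≡1), b=3^2·(≡2) mod 3; (1|3)=+1, (2|3)=-1; (−1)^{2·2·1}·(+1)^2·(-1)^2 = +1.
v=∞: 37 > 0 and -1787026 < 0  ⇒  (a,b)_∞ = +1.
v=19: a=19^0·(≡14), b=19^1·(≡10) mod 19; (14|19)=-1, (10|19)=-1; (−1)^{0·1·9}·(-1)^1·(-1)^0 = -1.
v=41: a=41^0·(≡23), b=41^1·(≡24) mod 41; (23|41)=+1, (24|41)=-1; (−1)^{0·1·20}·(+1)^1·(-1)^0 = +1.
v=7: a=7^2·(≡2), b=7^0·(≡2) mod 7; (2|7)=+1, (2|7)=+1; (−1)^{2·0·3}·(+1)^0·(+1)^2 = +1.
|Ram(37, -1787026)| = 4, even; anisotropic at {2, 19, 31, 37}.

[2, 19, 31, 37]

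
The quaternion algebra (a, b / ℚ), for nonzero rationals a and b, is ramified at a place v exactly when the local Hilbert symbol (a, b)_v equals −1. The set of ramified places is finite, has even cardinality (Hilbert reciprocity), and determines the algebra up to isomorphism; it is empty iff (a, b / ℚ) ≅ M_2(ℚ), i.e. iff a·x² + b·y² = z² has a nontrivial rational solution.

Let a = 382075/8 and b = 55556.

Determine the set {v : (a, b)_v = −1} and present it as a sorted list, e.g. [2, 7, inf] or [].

(a, b) ≡ (30566, 13889) mod (ℚ^×)²; places V = {2, 5, 17, 19, 29, 31, 43, ∞}.
(a,b)_2: α=-3, β=2; u≡3, v≡1 (mod 8); ε(u)ε(v)=1·0, αω(v)=-3·0, βω(u)=2·1; sum ≡ 0  ⇒  +1.
(a,b)_31: α=1, u≡10; β=0, v≡4 (mod 31); (10|31)=+1, (4|31)=+1; sign (−1)^0·+1^0·+1^1 = +1.
(a,b)_43: α=0, u≡24; β=1, v≡2 (mod 43); (24|43)=+1, (2|43)=-1; sign (−1)^0·+1^1·-1^0 = +1.
(a,b)_17: α=1, u≡15; β=1, v≡4 (mod 17); (15|17)=+1, (4|17)=+1; sign (−1)^0·+1^1·+1^1 = +1.
(a,b)_19: α=0, u≡10; β=1, v≡17 (mod 19); (10|19)=-1, (17|19)=+1; sign (−1)^0·-1^1·+1^0 = -1.
(a,b)_29: α=1, u≡12; β=0, v≡21 (mod 29); (12|29)=-1, (21|29)=-1; sign (−1)^0·-1^0·-1^1 = -1.
(a,b)_5: α=2, u≡1; β=0, v≡1 (mod 5); (1|5)=+1, (1|5)=+1; sign (−1)^0·+1^0·+1^2 = +1.
(a,b)_∞: sgn(30566)=+, sgn(13889)=+, so +1.
(30566, 13889 / ℚ) ramifies at {19, 29}: a division algebra.

[19, 29]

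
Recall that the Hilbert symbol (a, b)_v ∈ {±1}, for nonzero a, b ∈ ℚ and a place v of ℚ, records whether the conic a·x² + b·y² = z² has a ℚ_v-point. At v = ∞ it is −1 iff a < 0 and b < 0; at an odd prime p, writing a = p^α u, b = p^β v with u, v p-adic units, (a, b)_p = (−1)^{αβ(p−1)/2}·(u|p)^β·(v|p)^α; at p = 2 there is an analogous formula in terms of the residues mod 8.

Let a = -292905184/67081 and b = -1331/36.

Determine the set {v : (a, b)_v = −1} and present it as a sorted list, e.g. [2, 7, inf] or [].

[2, 11, 13, inf]

(a, b) ≡ (-286, -11) mod (ℚ^×)²; places V = {2, 3, 7, 11, 13, 23, 37, ∞}.
(a,b)_∞: sgn(-286)=−, sgn(-11)=−, so -1.
(a,b)_2: α=5, β=-2; u≡1, v≡5 (mod 8); ε(u)ε(v)=0·0, αω(v)=5·1, βω(u)=-2·0; sum ≡ 1  ⇒  -1.
(a,b)_23: α=2, u≡4; β=0, v≡2 (mod 23); (4|23)=+1, (2|23)=+1; sign (−1)^0·+1^0·+1^2 = +1.
(a,b)_7: α=-2, u≡4; β=0, v≡6 (mod 7); (4|7)=+1, (6|7)=-1; sign (−1)^0·+1^0·-1^-2 = +1.
(a,b)_11: α=3, u≡8; β=3, v≡7 (mod 11); (8|11)=-1, (7|11)=-1; sign (−1)^1·-1^3·-1^3 = -1.
(a,b)_3: α=0, u≡2; β=-2, v≡1 (mod 3); (2|3)=-1, (1|3)=+1; sign (−1)^0·-1^-2·+1^0 = +1.
(a,b)_13: α=1, u≡3; β=0, v≡6 (mod 13); (3|13)=+1, (6|13)=-1; sign (−1)^0·+1^0·-1^1 = -1.
(a,b)_37: α=-2, u≡36; β=0, v≡36 (mod 37); (36|37)=+1, (36|37)=+1; sign (−1)^0·+1^0·+1^-2 = +1.
(-286, -11 / ℚ) ramifies at {2, 11, 13, ∞}: a division algebra.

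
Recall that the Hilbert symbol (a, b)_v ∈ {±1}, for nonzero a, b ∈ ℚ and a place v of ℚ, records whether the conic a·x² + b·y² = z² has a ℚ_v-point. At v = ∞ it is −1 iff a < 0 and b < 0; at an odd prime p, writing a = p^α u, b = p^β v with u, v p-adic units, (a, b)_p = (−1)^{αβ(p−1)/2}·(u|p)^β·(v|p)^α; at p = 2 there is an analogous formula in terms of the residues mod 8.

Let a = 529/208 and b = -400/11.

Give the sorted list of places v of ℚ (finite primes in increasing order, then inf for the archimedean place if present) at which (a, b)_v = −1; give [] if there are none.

[11, 13]

Mod squares: a ≡ 13, b ≡ -11. Check v ∈ {∞, 2, 5, 11, 13, 23}.
v=2: v_2(a)=-4, v_2(b)=4; units ≡ 5, 5 (mod 8); ε·ε+αω+βω = 0·0+-4·1+4·1 ≡ 0  ⇒  (a,b)_2 = +1.
v=13: a=13^-1·(≡3), b=13^0·(≡5) mod 13; (3|13)=+1, (5|13)=-1; (−1)^{-1·0·6}·(+1)^0·(-1)^-1 = -1.
v=5: a=5^0·(≡3), b=5^2·(≡4) mod 5; (3|5)=-1, (4|5)=+1; (−1)^{0·2·2}·(-1)^2·(+1)^0 = +1.
v=23: a=23^2·(≡1), b=23^0·(≡18) mod 23; (1|23)=+1, (18|23)=+1; (−1)^{2·0·11}·(+1)^0·(+1)^2 = +1.
v=11: a=11^0·(≡10), b=11^-1·(≡7) mod 11; (10|11)=-1, (7|11)=-1; (−1)^{0·-1·5}·(-1)^-1·(-1)^0 = -1.
v=∞: 13 > 0 and -11 < 0  ⇒  (a,b)_∞ = +1.
Ram(13, -11) = {11, 13}; no ℚ_11-point on the conic.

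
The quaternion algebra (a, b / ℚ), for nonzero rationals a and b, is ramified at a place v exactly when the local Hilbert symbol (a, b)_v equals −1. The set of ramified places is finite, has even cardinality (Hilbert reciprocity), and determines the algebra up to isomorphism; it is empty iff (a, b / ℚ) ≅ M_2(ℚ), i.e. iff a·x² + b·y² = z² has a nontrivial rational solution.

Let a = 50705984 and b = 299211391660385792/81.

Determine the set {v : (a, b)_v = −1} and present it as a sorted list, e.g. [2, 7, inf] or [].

(a, b) ≡ (16169, 38) mod (ℚ^×)²; places V = {2, 3, 7, 19, 23, 37, ∞}.
(a,b)_∞: sgn(16169)=+, sgn(38)=+, so +1.
(a,b)_19: α=1, u≡15; β=3, v≡12 (mod 19); (15|19)=-1, (12|19)=-1; sign (−1)^1·-1^3·-1^1 = -1.
(a,b)_7: α=2, u≡6; β=6, v≡3 (mod 7); (6|7)=-1, (3|7)=-1; sign (−1)^0·-1^6·-1^2 = +1.
(a,b)_23: α=1, u≡12; β=2, v≡5 (mod 23); (12|23)=+1, (5|23)=-1; sign (−1)^0·+1^2·-1^1 = -1.
(a,b)_3: α=0, u≡2; β=-4, v≡2 (mod 3); (2|3)=-1, (2|3)=-1; sign (−1)^0·-1^-4·-1^0 = +1.
(a,b)_2: α=6, β=9; u≡1, v≡3 (mod 8); ε(u)ε(v)=0·1, αω(v)=6·1, βω(u)=9·0; sum ≡ 0  ⇒  +1.
(a,b)_37: α=1, u≡26; β=2, v≡9 (mod 37); (26|37)=+1, (9|37)=+1; sign (−1)^0·+1^2·+1^1 = +1.
(16169, 38 / ℚ) ramifies at {19, 23}: a division algebra.

[19, 23]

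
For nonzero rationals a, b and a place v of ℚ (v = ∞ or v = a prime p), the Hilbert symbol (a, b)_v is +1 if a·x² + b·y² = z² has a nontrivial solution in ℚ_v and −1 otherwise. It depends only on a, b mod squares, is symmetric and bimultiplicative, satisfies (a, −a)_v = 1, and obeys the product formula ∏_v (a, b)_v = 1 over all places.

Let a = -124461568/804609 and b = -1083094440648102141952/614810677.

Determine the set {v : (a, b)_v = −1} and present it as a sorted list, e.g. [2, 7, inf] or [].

Mod squares: a ≡ -82, b ≡ -286. Check v ∈ {∞, 2, 3, 7, 11, 13, 23, 41}.
v=2: v_2(a)=9, v_2(b)=13; units ≡ 7, 1 (mod 8); ε·ε+αω+βω = 1·0+9·0+13·0 ≡ 0  ⇒  (a,b)_2 = +1.
v=∞: -82 < 0 and -286 < 0  ⇒  (a,b)_∞ = -1.
v=23: a=23^-2·(≡19), b=23^-4·(≡8) mod 23; (19|23)=-1, (8|23)=+1; (−1)^{-2·-4·11}·(-1)^-4·(+1)^-2 = +1.
v=41: a=41^1·(≡21), b=41^4·(≡33) mod 41; (21|41)=+1, (33|41)=+1; (−1)^{1·4·20}·(+1)^4·(+1)^1 = +1.
v=13: a=13^-2·(≡1), b=13^-3·(≡3) mod 13; (1|13)=+1, (3|13)=+1; (−1)^{-2·-3·6}·(+1)^-3·(+1)^-2 = +1.
v=7: a=7^2·(≡2), b=7^4·(≡4) mod 7; (2|7)=+1, (4|7)=+1; (−1)^{2·4·3}·(+1)^4·(+1)^2 = +1.
v=11: a=11^2·(≡8), b=11^7·(≡10) mod 11; (8|11)=-1, (10|11)=-1; (−1)^{2·7·5}·(-1)^7·(-1)^2 = -1.
v=3: a=3^-2·(≡2), b=3^0·(≡2) mod 3; (2|3)=-1, (2|3)=-1; (−1)^{-2·0·1}·(-1)^0·(-1)^-2 = +1.
|Ram(-82, -286)| = 2, even; anisotropic at {11, ∞}.

[11, inf]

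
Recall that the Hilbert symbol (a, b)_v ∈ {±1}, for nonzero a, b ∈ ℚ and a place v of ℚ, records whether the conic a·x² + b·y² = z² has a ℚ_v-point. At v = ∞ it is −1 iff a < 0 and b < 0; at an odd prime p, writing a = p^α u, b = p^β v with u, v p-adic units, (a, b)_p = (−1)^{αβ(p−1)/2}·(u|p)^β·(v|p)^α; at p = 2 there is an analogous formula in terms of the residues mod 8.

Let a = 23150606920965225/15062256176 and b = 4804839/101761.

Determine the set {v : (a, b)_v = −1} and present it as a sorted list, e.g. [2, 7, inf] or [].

[2, 3, 11, 13]

Mod squares: a ≡ 11, b ≡ 39. Check v ∈ {∞, 2, 3, 5, 11, 13, 19, 29}.
v=∞: 11 > 0 and 39 > 0  ⇒  (a,b)_∞ = +1.
v=11: a=11^-3·(≡5), b=11^-2·(≡10) mod 11; (5|11)=+1, (10|11)=-1; (−1)^{-3·-2·5}·(+1)^-2·(-1)^-3 = -1.
v=13: a=13^6·(≡7), b=13^3·(≡12) mod 13; (7|13)=-1, (12|13)=+1; (−1)^{6·3·6}·(-1)^3·(+1)^6 = -1.
v=3: a=3^12·(≡2), b=3^7·(≡1) mod 3; (2|3)=-1, (1|3)=+1; (−1)^{12·7·1}·(-1)^7·(+1)^12 = -1.
v=29: a=29^-4·(≡18), b=29^-2·(≡18) mod 29; (18|29)=-1, (18|29)=-1; (−1)^{-4·-2·14}·(-1)^-2·(-1)^-4 = +1.
v=19: a=19^2·(≡4), b=19^0·(≡11) mod 19; (4|19)=+1, (11|19)=+1; (−1)^{2·0·9}·(+1)^0·(+1)^2 = +1.
v=2: v_2(a)=-4, v_2(b)=0; units ≡ 3, 7 (mod 8); ε·ε+αω+βω = 1·1+-4·0+0·1 ≡ 1  ⇒  (a,b)_2 = -1.
v=5: a=5^2·(≡4), b=5^0·(≡4) mod 5; (4|5)=+1, (4|5)=+1; (−1)^{2·0·2}·(+1)^0·(+1)^2 = +1.
|Ram(11, 39)| = 4, even; anisotropic at {2, 3, 11, 13}.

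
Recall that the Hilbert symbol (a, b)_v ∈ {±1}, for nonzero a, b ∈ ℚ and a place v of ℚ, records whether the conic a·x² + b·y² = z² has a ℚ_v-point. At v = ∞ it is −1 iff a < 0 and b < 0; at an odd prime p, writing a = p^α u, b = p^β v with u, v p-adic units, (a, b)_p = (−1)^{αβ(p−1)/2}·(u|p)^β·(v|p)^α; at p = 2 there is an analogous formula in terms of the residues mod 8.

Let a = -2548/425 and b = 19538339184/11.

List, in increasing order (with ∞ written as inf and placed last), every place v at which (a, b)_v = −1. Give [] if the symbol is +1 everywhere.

(a, b) ≡ (-221, 69069) mod (ℚ^×)²; places V = {2, 3, 5, 7, 11, 13, 17, 23, ∞}.
(a,b)_17: α=-1, u≡13; β=0, v≡1 (mod 17); (13|17)=+1, (1|17)=+1; sign (−1)^0·+1^0·+1^-1 = +1.
(a,b)_5: α=-2, u≡1; β=0, v≡4 (mod 5); (1|5)=+1, (4|5)=+1; sign (−1)^0·+1^0·+1^-2 = +1.
(a,b)_13: α=1, u≡10; β=1, v≡10 (mod 13); (10|13)=+1, (10|13)=+1; sign (−1)^0·+1^1·+1^1 = +1.
(a,b)_∞: sgn(-221)=−, sgn(69069)=+, so +1.
(a,b)_11: α=0, u≡10; β=-1, v≡1 (mod 11); (10|11)=-1, (1|11)=+1; sign (−1)^0·-1^-1·+1^0 = -1.
(a,b)_7: α=2, u≡5; β=5, v≡2 (mod 7); (5|7)=-1, (2|7)=+1; sign (−1)^0·-1^5·+1^2 = -1.
(a,b)_2: α=2, β=4; u≡3, v≡5 (mod 8); ε(u)ε(v)=1·0, αω(v)=2·1, βω(u)=4·1; sum ≡ 0  ⇒  +1.
(a,b)_23: α=0, u≡13; β=1, v≡18 (mod 23); (13|23)=+1, (18|23)=+1; sign (−1)^0·+1^1·+1^0 = +1.
(a,b)_3: α=0, u≡1; β=5, v≡1 (mod 3); (1|3)=+1, (1|3)=+1; sign (−1)^0·+1^5·+1^0 = +1.
|Ram(-221, 69069)| = 2, even; anisotropic at {7, 11}.

[7, 11]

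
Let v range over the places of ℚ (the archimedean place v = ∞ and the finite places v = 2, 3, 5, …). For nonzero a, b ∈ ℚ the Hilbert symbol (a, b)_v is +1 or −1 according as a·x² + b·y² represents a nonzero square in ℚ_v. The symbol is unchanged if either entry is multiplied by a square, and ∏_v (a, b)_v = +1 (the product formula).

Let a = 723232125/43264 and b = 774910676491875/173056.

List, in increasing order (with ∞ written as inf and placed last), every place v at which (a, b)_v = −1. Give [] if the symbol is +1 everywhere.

[5, 7]

(a, b) ≡ (26565, 3) mod (ℚ^×)²; places V = {2, 3, 5, 7, 11, 13, 23, ∞}.
(a,b)_∞: sgn(26565)=+, sgn(3)=+, so +1.
(a,b)_3: α=3, u≡2; β=3, v≡1 (mod 3); (2|3)=-1, (1|3)=+1; sign (−1)^1·-1^3·+1^3 = +1.
(a,b)_13: α=-2, u≡2; β=-2, v≡4 (mod 13); (2|13)=-1, (4|13)=+1; sign (−1)^0·-1^-2·+1^-2 = +1.
(a,b)_2: α=-8, β=-10; u≡5, v≡3 (mod 8); ε(u)ε(v)=0·1, αω(v)=-8·1, βω(u)=-10·1; sum ≡ 0  ⇒  +1.
(a,b)_5: α=3, u≡3; β=4, v≡2 (mod 5); (3|5)=-1, (2|5)=-1; sign (−1)^0·-1^4·-1^3 = -1.
(a,b)_23: α=1, u≡11; β=2, v≡16 (mod 23); (11|23)=-1, (16|23)=+1; sign (−1)^0·-1^2·+1^1 = +1.
(a,b)_11: α=3, u≡8; β=6, v≡4 (mod 11); (8|11)=-1, (4|11)=+1; sign (−1)^0·-1^6·+1^3 = +1.
(a,b)_7: α=1, u≡4; β=2, v≡3 (mod 7); (4|7)=+1, (3|7)=-1; sign (−1)^0·+1^2·-1^1 = -1.
Ram(26565, 3) = {5, 7}; no ℚ_5-point on the conic.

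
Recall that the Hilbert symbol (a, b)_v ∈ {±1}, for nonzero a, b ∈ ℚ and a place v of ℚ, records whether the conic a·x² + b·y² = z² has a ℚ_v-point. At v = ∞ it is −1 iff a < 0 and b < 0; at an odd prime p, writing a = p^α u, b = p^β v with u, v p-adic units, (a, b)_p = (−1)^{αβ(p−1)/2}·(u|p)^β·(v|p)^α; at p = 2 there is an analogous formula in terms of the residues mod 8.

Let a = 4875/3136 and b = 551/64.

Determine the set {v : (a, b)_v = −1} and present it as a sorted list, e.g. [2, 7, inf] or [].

[2, 3, 13, 29]

Mod squares: a ≡ 195, b ≡ 551. Check v ∈ {∞, 2, 3, 5, 7, 13, 19, 29}.
v=3: a=3^1·(≡2), b=3^0·(≡2) mod 3; (2|3)=-1, (2|3)=-1; (−1)^{1·0·1}·(-1)^0·(-1)^1 = -1.
v=7: a=7^-2·(≡3), b=7^0·(≡5) mod 7; (3|7)=-1, (5|7)=-1; (−1)^{-2·0·3}·(-1)^0·(-1)^-2 = +1.
v=19: a=19^0·(≡11), b=19^1·(≡15) mod 19; (11|19)=+1, (15|19)=-1; (−1)^{0·1·9}·(+1)^1·(-1)^0 = +1.
v=5: a=5^3·(≡4), b=5^0·(≡4) mod 5; (4|5)=+1, (4|5)=+1; (−1)^{3·0·2}·(+1)^0·(+1)^3 = +1.
v=∞: 195 > 0 and 551 > 0  ⇒  (a,b)_∞ = +1.
v=13: a=13^1·(≡8), b=13^0·(≡8) mod 13; (8|13)=-1, (8|13)=-1; (−1)^{1·0·6}·(-1)^0·(-1)^1 = -1.
v=2: v_2(a)=-6, v_2(b)=-6; units ≡ 3, 7 (mod 8); ε·ε+αω+βω = 1·1+-6·0+-6·1 ≡ 1  ⇒  (a,b)_2 = -1.
v=29: a=29^0·(≡8), b=29^1·(≡8) mod 29; (8|29)=-1, (8|29)=-1; (−1)^{0·1·14}·(-1)^1·(-1)^0 = -1.
Ram(195, 551) = {2, 3, 13, 29}; no ℚ_2-point on the conic.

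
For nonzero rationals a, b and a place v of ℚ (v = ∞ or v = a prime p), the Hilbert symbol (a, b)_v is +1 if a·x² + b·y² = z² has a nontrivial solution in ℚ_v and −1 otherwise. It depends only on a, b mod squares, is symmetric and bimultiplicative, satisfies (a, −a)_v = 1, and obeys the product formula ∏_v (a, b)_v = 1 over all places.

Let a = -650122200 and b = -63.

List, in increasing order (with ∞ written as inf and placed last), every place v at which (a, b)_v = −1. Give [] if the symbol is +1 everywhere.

[13, inf]

Mod squares: a ≡ -182, b ≡ -7. Check v ∈ {∞, 2, 3, 5, 7, 13}.
v=5: a=5^2·(≡2), b=5^0·(≡2) mod 5; (2|5)=-1, (2|5)=-1; (−1)^{2·0·2}·(-1)^0·(-1)^2 = +1.
v=3: a=3^6·(≡1), b=3^2·(≡2) mod 3; (1|3)=+1, (2|3)=-1; (−1)^{6·2·1}·(+1)^2·(-1)^6 = +1.
v=7: a=7^3·(≡4), b=7^1·(≡5) mod 7; (4|7)=+1, (5|7)=-1; (−1)^{3·1·3}·(+1)^1·(-1)^3 = +1.
v=∞: -182 < 0 and -7 < 0  ⇒  (a,b)_∞ = -1.
v=2: v_2(a)=3, v_2(b)=0; units ≡ 5, 1 (mod 8); ε·ε+αω+βω = 0·0+3·0+0·1 ≡ 0  ⇒  (a,b)_2 = +1.
v=13: a=13^1·(≡1), b=13^0·(≡2) mod 13; (1|13)=+1, (2|13)=-1; (−1)^{1·0·6}·(+1)^0·(-1)^1 = -1.
Ram(-182, -7) = {13, ∞}; no ℚ_13-point on the conic.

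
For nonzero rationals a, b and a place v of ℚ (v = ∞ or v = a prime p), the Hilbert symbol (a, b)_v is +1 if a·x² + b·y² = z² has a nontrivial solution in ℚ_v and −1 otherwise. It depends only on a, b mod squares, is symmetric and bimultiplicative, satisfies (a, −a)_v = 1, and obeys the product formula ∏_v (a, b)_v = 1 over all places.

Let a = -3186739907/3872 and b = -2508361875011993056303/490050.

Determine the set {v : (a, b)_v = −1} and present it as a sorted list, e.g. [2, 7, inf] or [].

(a, b) ≡ (-14326, -494) mod (ℚ^×)²; places V = {2, 3, 5, 11, 13, 19, 23, 29, ∞}.
(a,b)_2: α=-5, β=-1; u≡5, v≡1 (mod 8); ε(u)ε(v)=0·0, αω(v)=-5·0, βω(u)=-1·1; sum ≡ 1  ⇒  -1.
(a,b)_11: α=-2, u≡10; β=-2, v≡3 (mod 11); (10|11)=-1, (3|11)=+1; sign (−1)^0·-1^-2·+1^-2 = +1.
(a,b)_29: α=3, u≡22; β=6, v≡16 (mod 29); (22|29)=+1, (16|29)=+1; sign (−1)^0·+1^6·+1^3 = +1.
(a,b)_19: α=1, u≡16; β=3, v≡14 (mod 19); (16|19)=+1, (14|19)=-1; sign (−1)^1·+1^3·-1^1 = +1.
(a,b)_∞: sgn(-14326)=−, sgn(-494)=−, so -1.
(a,b)_23: α=2, u≡1; β=4, v≡9 (mod 23); (1|23)=+1, (9|23)=+1; sign (−1)^0·+1^4·+1^2 = +1.
(a,b)_13: α=1, u≡1; β=3, v≡1 (mod 13); (1|13)=+1, (1|13)=+1; sign (−1)^0·+1^3·+1^1 = +1.
(a,b)_3: α=0, u≡2; β=-4, v≡1 (mod 3); (2|3)=-1, (1|3)=+1; sign (−1)^0·-1^-4·+1^0 = +1.
(a,b)_5: α=0, u≡4; β=-2, v≡1 (mod 5); (4|5)=+1, (1|5)=+1; sign (−1)^0·+1^-2·+1^0 = +1.
(-14326, -494 / ℚ) ramifies at {2, ∞}: a division algebra.

[2, inf]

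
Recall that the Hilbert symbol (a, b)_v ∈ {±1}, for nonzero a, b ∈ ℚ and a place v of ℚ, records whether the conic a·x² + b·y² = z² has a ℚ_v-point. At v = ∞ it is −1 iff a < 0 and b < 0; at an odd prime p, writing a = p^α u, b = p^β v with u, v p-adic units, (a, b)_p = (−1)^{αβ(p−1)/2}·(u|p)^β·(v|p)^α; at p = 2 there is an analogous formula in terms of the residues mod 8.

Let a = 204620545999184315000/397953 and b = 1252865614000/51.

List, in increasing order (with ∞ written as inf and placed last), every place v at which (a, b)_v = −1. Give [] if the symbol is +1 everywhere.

[5, 11, 13, 23]

Mod squares: a ≡ 782782, b ≡ 36465. Check v ∈ {∞, 2, 3, 5, 7, 11, 13, 17, 23}.
v=∞: 782782 > 0 and 36465 > 0  ⇒  (a,b)_∞ = +1.
v=23: a=23^3·(≡20), b=23^2·(≡22) mod 23; (20|23)=-1, (22|23)=-1; (−1)^{3·2·11}·(-1)^2·(-1)^3 = -1.
v=5: a=5^4·(≡3), b=5^3·(≡2) mod 5; (3|5)=-1, (2|5)=-1; (−1)^{4·3·2}·(-1)^3·(-1)^4 = -1.
v=17: a=17^-3·(≡6), b=17^-1·(≡12) mod 17; (6|17)=-1, (12|17)=-1; (−1)^{-3·-1·8}·(-1)^-1·(-1)^-3 = +1.
v=11: a=11^1·(≡5), b=11^1·(≡9) mod 11; (5|11)=+1, (9|11)=+1; (−1)^{1·1·5}·(+1)^1·(+1)^1 = -1.
v=3: a=3^-4·(≡1), b=3^-1·(≡2) mod 3; (1|3)=+1, (2|3)=-1; (−1)^{-4·-1·1}·(+1)^-1·(-1)^-4 = +1.
v=7: a=7^7·(≡2), b=7^2·(≡2) mod 7; (2|7)=+1, (2|7)=+1; (−1)^{7·2·3}·(+1)^2·(+1)^7 = +1.
v=2: v_2(a)=3, v_2(b)=4; units ≡ 7, 1 (mod 8); ε·ε+αω+βω = 1·0+3·0+4·0 ≡ 0  ⇒  (a,b)_2 = +1.
v=13: a=13^5·(≡7), b=13^3·(≡4) mod 13; (7|13)=-1, (4|13)=+1; (−1)^{5·3·6}·(-1)^3·(+1)^5 = -1.
|Ram(782782, 36465)| = 4, even; anisotropic at {5, 11, 13, 23}.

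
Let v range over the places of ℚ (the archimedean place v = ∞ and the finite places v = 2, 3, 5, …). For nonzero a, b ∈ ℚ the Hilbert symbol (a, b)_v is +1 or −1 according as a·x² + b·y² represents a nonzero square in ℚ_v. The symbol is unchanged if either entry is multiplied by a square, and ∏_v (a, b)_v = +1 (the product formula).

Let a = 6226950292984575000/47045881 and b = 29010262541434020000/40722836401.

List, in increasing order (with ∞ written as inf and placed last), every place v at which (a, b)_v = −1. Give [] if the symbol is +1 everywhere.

[5, 7]

Mod squares: a ≡ 70, b ≡ 2618. Check v ∈ {∞, 2, 3, 5, 7, 11, 13, 17, 19, 31, 43}.
v=13: a=13^0·(≡11), b=13^-2·(≡11) mod 13; (11|13)=-1, (11|13)=-1; (−1)^{0·-2·6}·(-1)^-2·(-1)^0 = +1.
v=31: a=31^2·(≡28), b=31^2·(≡25) mod 31; (28|31)=+1, (25|31)=+1; (−1)^{2·2·15}·(+1)^2·(+1)^2 = +1.
v=43: a=43^0·(≡8), b=43^-2·(≡21) mod 43; (8|43)=-1, (21|43)=+1; (−1)^{0·-2·21}·(-1)^-2·(+1)^0 = +1.
v=17: a=17^2·(≡2), b=17^1·(≡2) mod 17; (2|17)=+1, (2|17)=+1; (−1)^{2·1·8}·(+1)^1·(+1)^2 = +1.
v=∞: 70 > 0 and 2618 > 0  ⇒  (a,b)_∞ = +1.
v=11: a=11^2·(≡1), b=11^3·(≡6) mod 11; (1|11)=+1, (6|11)=-1; (−1)^{2·3·5}·(+1)^3·(-1)^2 = +1.
v=7: a=7^7·(≡6), b=7^7·(≡5) mod 7; (6|7)=-1, (5|7)=-1; (−1)^{7·7·3}·(-1)^7·(-1)^7 = -1.
v=5: a=5^5·(≡4), b=5^4·(≡2) mod 5; (4|5)=+1, (2|5)=-1; (−1)^{5·4·2}·(+1)^4·(-1)^5 = -1.
v=2: v_2(a)=3, v_2(b)=5; units ≡ 3, 5 (mod 8); ε·ε+αω+βω = 1·0+3·1+5·1 ≡ 0  ⇒  (a,b)_2 = +1.
v=3: a=3^2·(≡1), b=3^4·(≡2) mod 3; (1|3)=+1, (2|3)=-1; (−1)^{2·4·1}·(+1)^4·(-1)^2 = +1.
v=19: a=19^-6·(≡18), b=19^-4·(≡10) mod 19; (18|19)=-1, (10|19)=-1; (−1)^{-6·-4·9}·(-1)^-4·(-1)^-6 = +1.
Ram(70, 2618) = {5, 7}; no ℚ_5-point on the conic.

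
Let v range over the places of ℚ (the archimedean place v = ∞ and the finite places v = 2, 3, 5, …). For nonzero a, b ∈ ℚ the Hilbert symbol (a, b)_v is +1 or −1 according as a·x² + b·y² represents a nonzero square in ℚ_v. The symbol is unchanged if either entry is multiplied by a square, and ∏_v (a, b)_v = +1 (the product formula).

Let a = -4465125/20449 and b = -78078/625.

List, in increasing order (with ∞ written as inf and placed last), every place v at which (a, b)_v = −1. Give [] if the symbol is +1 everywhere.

[2, 5, 11, inf]

(a, b) ≡ (-5, -462) mod (ℚ^×)²; places V = {2, 3, 5, 7, 11, 13, ∞}.
(a,b)_3: α=6, u≡1; β=1, v≡2 (mod 3); (1|3)=+1, (2|3)=-1; sign (−1)^0·+1^1·-1^6 = +1.
(a,b)_7: α=2, u≡4; β=1, v≡2 (mod 7); (4|7)=+1, (2|7)=+1; sign (−1)^0·+1^1·+1^2 = +1.
(a,b)_5: α=3, u≡1; β=-4, v≡2 (mod 5); (1|5)=+1, (2|5)=-1; sign (−1)^0·+1^-4·-1^3 = -1.
(a,b)_11: α=-2, u≡7; β=1, v≡7 (mod 11); (7|11)=-1, (7|11)=-1; sign (−1)^0·-1^1·-1^-2 = -1.
(a,b)_∞: sgn(-5)=−, sgn(-462)=−, so -1.
(a,b)_2: α=0, β=1; u≡3, v≡1 (mod 8); ε(u)ε(v)=1·0, αω(v)=0·0, βω(u)=1·1; sum ≡ 1  ⇒  -1.
(a,b)_13: α=-2, u≡6; β=2, v≡6 (mod 13); (6|13)=-1, (6|13)=-1; sign (−1)^0·-1^2·-1^-2 = +1.
|Ram(-5, -462)| = 4, even; anisotropic at {2, 5, 11, ∞}.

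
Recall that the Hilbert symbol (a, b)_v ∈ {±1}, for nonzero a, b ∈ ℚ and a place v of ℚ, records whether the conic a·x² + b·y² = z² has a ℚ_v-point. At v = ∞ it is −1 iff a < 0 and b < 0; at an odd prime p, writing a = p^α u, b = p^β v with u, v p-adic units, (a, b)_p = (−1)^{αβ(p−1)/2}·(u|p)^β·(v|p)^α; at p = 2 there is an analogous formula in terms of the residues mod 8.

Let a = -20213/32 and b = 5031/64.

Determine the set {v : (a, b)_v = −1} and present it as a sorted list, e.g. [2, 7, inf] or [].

(a, b) ≡ (-40426, 559) mod (ℚ^×)²; places V = {2, 3, 13, 17, 29, 41, 43, ∞}.
(a,b)_17: α=1, u≡8; β=0, v≡13 (mod 17); (8|17)=+1, (13|17)=+1; sign (−1)^0·+1^0·+1^1 = +1.
(a,b)_41: α=1, u≡32; β=0, v≡28 (mod 41); (32|41)=+1, (28|41)=-1; sign (−1)^0·+1^0·-1^1 = -1.
(a,b)_∞: sgn(-40426)=−, sgn(559)=+, so +1.
(a,b)_13: α=0, u≡9; β=1, v≡3 (mod 13); (9|13)=+1, (3|13)=+1; sign (−1)^0·+1^1·+1^0 = +1.
(a,b)_2: α=-5, β=-6; u≡3, v≡7 (mod 8); ε(u)ε(v)=1·1, αω(v)=-5·0, βω(u)=-6·1; sum ≡ 1  ⇒  -1.
(a,b)_3: α=0, u≡2; β=2, v≡1 (mod 3); (2|3)=-1, (1|3)=+1; sign (−1)^0·-1^2·+1^0 = +1.
(a,b)_29: α=1, u≡19; β=0, v≡12 (mod 29); (19|29)=-1, (12|29)=-1; sign (−1)^0·-1^0·-1^1 = -1.
(a,b)_43: α=0, u≡12; β=1, v≡24 (mod 43); (12|43)=-1, (24|43)=+1; sign (−1)^0·-1^1·+1^0 = -1.
(-40426, 559 / ℚ) ramifies at {2, 29, 41, 43}: a division algebra.

[2, 29, 41, 43]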